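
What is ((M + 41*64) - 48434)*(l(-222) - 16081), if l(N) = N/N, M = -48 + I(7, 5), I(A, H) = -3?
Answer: 737444880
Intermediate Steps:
M = -51 (M = -48 - 3 = -51)
l(N) = 1
((M + 41*64) - 48434)*(l(-222) - 16081) = ((-51 + 41*64) - 48434)*(1 - 16081) = ((-51 + 2624) - 48434)*(-16080) = (2573 - 48434)*(-16080) = -45861*(-16080) = 737444880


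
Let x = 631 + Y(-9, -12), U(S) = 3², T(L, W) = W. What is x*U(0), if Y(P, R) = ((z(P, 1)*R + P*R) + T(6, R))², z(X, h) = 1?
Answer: 69183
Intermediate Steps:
U(S) = 9
Y(P, R) = (2*R + P*R)² (Y(P, R) = ((1*R + P*R) + R)² = ((R + P*R) + R)² = (2*R + P*R)²)
x = 7687 (x = 631 + (-12)²*(2 - 9)² = 631 + 144*(-7)² = 631 + 144*49 = 631 + 7056 = 7687)
x*U(0) = 7687*9 = 69183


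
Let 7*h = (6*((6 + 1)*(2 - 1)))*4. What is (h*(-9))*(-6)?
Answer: 1296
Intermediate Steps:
h = 24 (h = ((6*((6 + 1)*(2 - 1)))*4)/7 = ((6*(7*1))*4)/7 = ((6*7)*4)/7 = (42*4)/7 = (1/7)*168 = 24)
(h*(-9))*(-6) = (24*(-9))*(-6) = -216*(-6) = 1296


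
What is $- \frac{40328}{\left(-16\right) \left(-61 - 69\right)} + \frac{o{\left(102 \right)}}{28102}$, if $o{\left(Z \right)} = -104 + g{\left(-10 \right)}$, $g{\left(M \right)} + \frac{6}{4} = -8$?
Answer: $- \frac{35422923}{1826630} \approx -19.392$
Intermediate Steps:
$g{\left(M \right)} = - \frac{19}{2}$ ($g{\left(M \right)} = - \frac{3}{2} - 8 = - \frac{19}{2}$)
$o{\left(Z \right)} = - \frac{227}{2}$ ($o{\left(Z \right)} = -104 - \frac{19}{2} = - \frac{227}{2}$)
$- \frac{40328}{\left(-16\right) \left(-61 - 69\right)} + \frac{o{\left(102 \right)}}{28102} = - \frac{40328}{\left(-16\right) \left(-61 - 69\right)} - \frac{227}{2 \cdot 28102} = - \frac{40328}{\left(-16\right) \left(-130\right)} - \frac{227}{56204} = - \frac{40328}{2080} - \frac{227}{56204} = \left(-40328\right) \frac{1}{2080} - \frac{227}{56204} = - \frac{5041}{260} - \frac{227}{56204} = - \frac{35422923}{1826630}$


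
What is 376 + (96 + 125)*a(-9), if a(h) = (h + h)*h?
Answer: 36178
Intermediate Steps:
a(h) = 2*h² (a(h) = (2*h)*h = 2*h²)
376 + (96 + 125)*a(-9) = 376 + (96 + 125)*(2*(-9)²) = 376 + 221*(2*81) = 376 + 221*162 = 376 + 35802 = 36178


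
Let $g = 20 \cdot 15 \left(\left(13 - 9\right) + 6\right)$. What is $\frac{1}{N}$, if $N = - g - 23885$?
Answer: $- \frac{1}{26885} \approx -3.7195 \cdot 10^{-5}$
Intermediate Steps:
$g = 3000$ ($g = 300 \left(4 + 6\right) = 300 \cdot 10 = 3000$)
$N = -26885$ ($N = \left(-1\right) 3000 - 23885 = -3000 - 23885 = -26885$)
$\frac{1}{N} = \frac{1}{-26885} = - \frac{1}{26885}$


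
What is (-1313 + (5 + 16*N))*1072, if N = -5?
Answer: -1487936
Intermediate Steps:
(-1313 + (5 + 16*N))*1072 = (-1313 + (5 + 16*(-5)))*1072 = (-1313 + (5 - 80))*1072 = (-1313 - 75)*1072 = -1388*1072 = -1487936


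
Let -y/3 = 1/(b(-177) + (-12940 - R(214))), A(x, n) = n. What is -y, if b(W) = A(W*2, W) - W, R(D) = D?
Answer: -3/13154 ≈ -0.00022807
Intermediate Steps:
b(W) = 0 (b(W) = W - W = 0)
y = 3/13154 (y = -3/(0 + (-12940 - 1*214)) = -3/(0 + (-12940 - 214)) = -3/(0 - 13154) = -3/(-13154) = -3*(-1/13154) = 3/13154 ≈ 0.00022807)
-y = -1*3/13154 = -3/13154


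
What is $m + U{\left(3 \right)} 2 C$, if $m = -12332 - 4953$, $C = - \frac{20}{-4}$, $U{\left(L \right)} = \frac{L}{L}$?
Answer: $-17275$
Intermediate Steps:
$U{\left(L \right)} = 1$
$C = 5$ ($C = \left(-20\right) \left(- \frac{1}{4}\right) = 5$)
$m = -17285$
$m + U{\left(3 \right)} 2 C = -17285 + 1 \cdot 2 \cdot 5 = -17285 + 2 \cdot 5 = -17285 + 10 = -17275$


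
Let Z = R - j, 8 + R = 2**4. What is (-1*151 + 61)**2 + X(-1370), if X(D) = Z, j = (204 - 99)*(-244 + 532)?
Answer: -22132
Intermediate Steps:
R = 8 (R = -8 + 2**4 = -8 + 16 = 8)
j = 30240 (j = 105*288 = 30240)
Z = -30232 (Z = 8 - 1*30240 = 8 - 30240 = -30232)
X(D) = -30232
(-1*151 + 61)**2 + X(-1370) = (-1*151 + 61)**2 - 30232 = (-151 + 61)**2 - 30232 = (-90)**2 - 30232 = 8100 - 30232 = -22132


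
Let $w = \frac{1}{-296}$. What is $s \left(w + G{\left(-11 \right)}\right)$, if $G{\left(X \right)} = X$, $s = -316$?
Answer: $\frac{257303}{74} \approx 3477.1$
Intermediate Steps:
$w = - \frac{1}{296} \approx -0.0033784$
$s \left(w + G{\left(-11 \right)}\right) = - 316 \left(- \frac{1}{296} - 11\right) = \left(-316\right) \left(- \frac{3257}{296}\right) = \frac{257303}{74}$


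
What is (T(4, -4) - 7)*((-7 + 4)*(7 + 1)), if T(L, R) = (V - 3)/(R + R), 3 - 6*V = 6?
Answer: 315/2 ≈ 157.50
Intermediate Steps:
V = -½ (V = ½ - ⅙*6 = ½ - 1 = -½ ≈ -0.50000)
T(L, R) = -7/(4*R) (T(L, R) = (-½ - 3)/(R + R) = -7*1/(2*R)/2 = -7/(4*R))
(T(4, -4) - 7)*((-7 + 4)*(7 + 1)) = (-7/4/(-4) - 7)*((-7 + 4)*(7 + 1)) = (-7/4*(-¼) - 7)*(-3*8) = (7/16 - 7)*(-24) = -105/16*(-24) = 315/2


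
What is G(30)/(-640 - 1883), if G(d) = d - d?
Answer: 0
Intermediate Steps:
G(d) = 0
G(30)/(-640 - 1883) = 0/(-640 - 1883) = 0/(-2523) = 0*(-1/2523) = 0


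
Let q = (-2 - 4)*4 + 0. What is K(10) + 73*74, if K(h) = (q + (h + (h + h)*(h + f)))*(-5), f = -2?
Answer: 4672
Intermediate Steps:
q = -24 (q = -6*4 + 0 = -24 + 0 = -24)
K(h) = 120 - 5*h - 10*h*(-2 + h) (K(h) = (-24 + (h + (h + h)*(h - 2)))*(-5) = (-24 + (h + (2*h)*(-2 + h)))*(-5) = (-24 + (h + 2*h*(-2 + h)))*(-5) = (-24 + h + 2*h*(-2 + h))*(-5) = 120 - 5*h - 10*h*(-2 + h))
K(10) + 73*74 = (120 - 10*10² + 15*10) + 73*74 = (120 - 10*100 + 150) + 5402 = (120 - 1000 + 150) + 5402 = -730 + 5402 = 4672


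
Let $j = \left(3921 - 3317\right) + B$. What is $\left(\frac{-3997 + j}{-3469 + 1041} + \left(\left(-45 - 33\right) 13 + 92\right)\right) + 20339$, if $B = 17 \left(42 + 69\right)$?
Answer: $\frac{23572991}{1214} \approx 19418.0$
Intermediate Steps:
$B = 1887$ ($B = 17 \cdot 111 = 1887$)
$j = 2491$ ($j = \left(3921 - 3317\right) + 1887 = 604 + 1887 = 2491$)
$\left(\frac{-3997 + j}{-3469 + 1041} + \left(\left(-45 - 33\right) 13 + 92\right)\right) + 20339 = \left(\frac{-3997 + 2491}{-3469 + 1041} + \left(\left(-45 - 33\right) 13 + 92\right)\right) + 20339 = \left(- \frac{1506}{-2428} + \left(\left(-45 - 33\right) 13 + 92\right)\right) + 20339 = \left(\left(-1506\right) \left(- \frac{1}{2428}\right) + \left(\left(-78\right) 13 + 92\right)\right) + 20339 = \left(\frac{753}{1214} + \left(-1014 + 92\right)\right) + 20339 = \left(\frac{753}{1214} - 922\right) + 20339 = - \frac{1118555}{1214} + 20339 = \frac{23572991}{1214}$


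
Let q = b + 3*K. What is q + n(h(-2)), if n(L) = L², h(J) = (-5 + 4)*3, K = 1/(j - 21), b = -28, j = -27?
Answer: -305/16 ≈ -19.063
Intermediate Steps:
K = -1/48 (K = 1/(-27 - 21) = 1/(-48) = -1/48 ≈ -0.020833)
h(J) = -3 (h(J) = -1*3 = -3)
q = -449/16 (q = -28 + 3*(-1/48) = -28 - 1/16 = -449/16 ≈ -28.063)
q + n(h(-2)) = -449/16 + (-3)² = -449/16 + 9 = -305/16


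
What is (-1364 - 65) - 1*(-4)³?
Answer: -1365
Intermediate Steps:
(-1364 - 65) - 1*(-4)³ = -1429 - 1*(-64) = -1429 + 64 = -1365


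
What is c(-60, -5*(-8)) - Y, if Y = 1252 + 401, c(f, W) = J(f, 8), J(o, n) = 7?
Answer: -1646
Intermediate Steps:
c(f, W) = 7
Y = 1653
c(-60, -5*(-8)) - Y = 7 - 1*1653 = 7 - 1653 = -1646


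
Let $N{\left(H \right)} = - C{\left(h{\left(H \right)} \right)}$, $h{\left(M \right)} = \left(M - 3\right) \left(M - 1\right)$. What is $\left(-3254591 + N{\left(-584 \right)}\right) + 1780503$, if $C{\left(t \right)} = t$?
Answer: $-1817483$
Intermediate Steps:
$h{\left(M \right)} = \left(-1 + M\right) \left(-3 + M\right)$ ($h{\left(M \right)} = \left(-3 + M\right) \left(-1 + M\right) = \left(-1 + M\right) \left(-3 + M\right)$)
$N{\left(H \right)} = -3 - H^{2} + 4 H$ ($N{\left(H \right)} = - (3 + H^{2} - 4 H) = -3 - H^{2} + 4 H$)
$\left(-3254591 + N{\left(-584 \right)}\right) + 1780503 = \left(-3254591 - 343395\right) + 1780503 = -3597986 + 1780503 = -1817483$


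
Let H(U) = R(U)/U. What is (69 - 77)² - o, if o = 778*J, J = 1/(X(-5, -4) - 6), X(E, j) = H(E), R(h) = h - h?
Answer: 581/3 ≈ 193.67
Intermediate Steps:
R(h) = 0
H(U) = 0 (H(U) = 0/U = 0)
X(E, j) = 0
J = -⅙ (J = 1/(0 - 6) = 1/(-6) = -⅙ ≈ -0.16667)
o = -389/3 (o = 778*(-⅙) = -389/3 ≈ -129.67)
(69 - 77)² - o = (69 - 77)² - 1*(-389/3) = (-8)² + 389/3 = 64 + 389/3 = 581/3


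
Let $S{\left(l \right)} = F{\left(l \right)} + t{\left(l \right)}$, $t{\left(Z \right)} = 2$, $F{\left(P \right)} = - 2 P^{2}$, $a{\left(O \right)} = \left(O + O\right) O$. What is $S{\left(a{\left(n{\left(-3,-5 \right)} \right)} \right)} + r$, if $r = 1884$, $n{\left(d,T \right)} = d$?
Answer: $1238$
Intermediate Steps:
$a{\left(O \right)} = 2 O^{2}$ ($a{\left(O \right)} = 2 O O = 2 O^{2}$)
$S{\left(l \right)} = 2 - 2 l^{2}$ ($S{\left(l \right)} = - 2 l^{2} + 2 = 2 - 2 l^{2}$)
$S{\left(a{\left(n{\left(-3,-5 \right)} \right)} \right)} + r = \left(2 - 2 \left(2 \left(-3\right)^{2}\right)^{2}\right) + 1884 = \left(2 - 2 \left(2 \cdot 9\right)^{2}\right) + 1884 = \left(2 - 2 \cdot 18^{2}\right) + 1884 = \left(2 - 648\right) + 1884 = -646 + 1884 = 1238$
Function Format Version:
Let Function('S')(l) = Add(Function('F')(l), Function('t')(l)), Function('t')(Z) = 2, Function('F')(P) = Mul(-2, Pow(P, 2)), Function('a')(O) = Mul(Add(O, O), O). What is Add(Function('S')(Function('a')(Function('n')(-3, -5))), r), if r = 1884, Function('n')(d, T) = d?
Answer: 1238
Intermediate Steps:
Function('a')(O) = Mul(2, Pow(O, 2)) (Function('a')(O) = Mul(Mul(2, O), O) = Mul(2, Pow(O, 2)))
Function('S')(l) = Add(2, Mul(-2, Pow(l, 2))) (Function('S')(l) = Add(Mul(-2, Pow(l, 2)), 2) = Add(2, Mul(-2, Pow(l, 2))))
Add(Function('S')(Function('a')(Function('n')(-3, -5))), r) = Add(Add(2, Mul(-2, Pow(Mul(2, Pow(-3, 2)), 2))), 1884) = Add(Add(2, Mul(-2, Pow(Mul(2, 9), 2))), 1884) = Add(Add(2, Mul(-2, Pow(18, 2))), 1884) = Add(Add(2, Mul(-2, 324)), 1884) = Add(Add(2, -648), 1884) = Add(-646, 1884) = 1238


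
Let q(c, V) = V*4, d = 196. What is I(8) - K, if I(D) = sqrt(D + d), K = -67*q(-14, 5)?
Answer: 1340 + 2*sqrt(51) ≈ 1354.3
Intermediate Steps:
q(c, V) = 4*V
K = -1340 (K = -268*5 = -67*20 = -1340)
I(D) = sqrt(196 + D) (I(D) = sqrt(D + 196) = sqrt(196 + D))
I(8) - K = sqrt(196 + 8) - 1*(-1340) = sqrt(204) + 1340 = 2*sqrt(51) + 1340 = 1340 + 2*sqrt(51)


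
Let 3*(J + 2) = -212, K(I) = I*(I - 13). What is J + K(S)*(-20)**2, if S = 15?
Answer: 35782/3 ≈ 11927.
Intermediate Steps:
K(I) = I*(-13 + I)
J = -218/3 (J = -2 + (1/3)*(-212) = -2 - 212/3 = -218/3 ≈ -72.667)
J + K(S)*(-20)**2 = -218/3 + (15*(-13 + 15))*(-20)**2 = -218/3 + (15*2)*400 = -218/3 + 30*400 = -218/3 + 12000 = 35782/3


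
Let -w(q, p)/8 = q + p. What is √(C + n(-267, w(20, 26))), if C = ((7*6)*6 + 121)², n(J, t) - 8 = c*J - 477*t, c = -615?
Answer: √478878 ≈ 692.01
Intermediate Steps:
w(q, p) = -8*p - 8*q (w(q, p) = -8*(q + p) = -8*(p + q) = -8*p - 8*q)
n(J, t) = 8 - 615*J - 477*t (n(J, t) = 8 + (-615*J - 477*t) = 8 - 615*J - 477*t)
C = 139129 (C = (42*6 + 121)² = (252 + 121)² = 373² = 139129)
√(C + n(-267, w(20, 26))) = √(139129 + (8 - 615*(-267) - 477*(-8*26 - 8*20))) = √(139129 + (8 + 164205 - 477*(-208 - 160))) = √(139129 + (8 + 164205 - 477*(-368))) = √(139129 + (8 + 164205 + 175536)) = √(139129 + 339749) = √478878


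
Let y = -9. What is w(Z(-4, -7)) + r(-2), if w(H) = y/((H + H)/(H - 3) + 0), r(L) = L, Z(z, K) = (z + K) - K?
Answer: -79/8 ≈ -9.8750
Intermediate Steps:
Z(z, K) = z (Z(z, K) = (K + z) - K = z)
w(H) = -9*(-3 + H)/(2*H) (w(H) = -9/((H + H)/(H - 3) + 0) = -9/((2*H)/(-3 + H) + 0) = -9/(2*H/(-3 + H) + 0) = -9/(2*H/(-3 + H)) = ((-3 + H)/(2*H))*(-9) = -9*(-3 + H)/(2*H))
w(Z(-4, -7)) + r(-2) = (9/2)*(3 - 1*(-4))/(-4) - 2 = (9/2)*(-¼)*(3 + 4) - 2 = (9/2)*(-¼)*7 - 2 = -63/8 - 2 = -79/8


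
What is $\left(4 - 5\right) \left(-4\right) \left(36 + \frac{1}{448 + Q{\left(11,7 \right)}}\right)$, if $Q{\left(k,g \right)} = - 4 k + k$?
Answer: $\frac{59764}{415} \approx 144.01$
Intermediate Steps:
$Q{\left(k,g \right)} = - 3 k$
$\left(4 - 5\right) \left(-4\right) \left(36 + \frac{1}{448 + Q{\left(11,7 \right)}}\right) = \left(4 - 5\right) \left(-4\right) \left(36 + \frac{1}{448 - 33}\right) = \left(-1\right) \left(-4\right) \left(36 + \frac{1}{448 - 33}\right) = 4 \left(36 + \frac{1}{415}\right) = 4 \cdot \frac{14941}{415} = \frac{59764}{415}$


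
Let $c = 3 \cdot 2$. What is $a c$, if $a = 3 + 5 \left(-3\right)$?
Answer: $-72$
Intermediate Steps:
$a = -12$ ($a = 3 - 15 = -12$)
$c = 6$
$a c = \left(-12\right) 6 = -72$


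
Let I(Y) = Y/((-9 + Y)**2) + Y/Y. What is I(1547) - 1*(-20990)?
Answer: 49653036551/2365444 ≈ 20991.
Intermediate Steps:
I(Y) = 1 + Y/(-9 + Y)**2 (I(Y) = Y/(-9 + Y)**2 + 1 = 1 + Y/(-9 + Y)**2)
I(1547) - 1*(-20990) = (1 + 1547/(-9 + 1547)**2) - 1*(-20990) = (1 + 1547/1538**2) + 20990 = (1 + 1547*(1/2365444)) + 20990 = (1 + 1547/2365444) + 20990 = 2366991/2365444 + 20990 = 49653036551/2365444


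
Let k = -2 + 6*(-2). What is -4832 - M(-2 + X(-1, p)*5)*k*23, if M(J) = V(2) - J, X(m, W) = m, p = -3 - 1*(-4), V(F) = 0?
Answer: -2578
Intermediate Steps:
p = 1 (p = -3 + 4 = 1)
M(J) = -J (M(J) = 0 - J = -J)
k = -14 (k = -2 - 12 = -14)
-4832 - M(-2 + X(-1, p)*5)*k*23 = -4832 - -(-2 - 1*5)*(-14)*23 = -4832 - -(-2 - 5)*(-14)*23 = -4832 - -1*(-7)*(-14)*23 = -4832 - 7*(-14)*23 = -4832 - (-98)*23 = -4832 - 1*(-2254) = -4832 + 2254 = -2578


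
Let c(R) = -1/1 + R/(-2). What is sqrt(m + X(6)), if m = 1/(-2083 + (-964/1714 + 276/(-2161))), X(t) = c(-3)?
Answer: sqrt(1190173808650870158)/1543578490 ≈ 0.70677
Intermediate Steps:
c(R) = -1 - R/2 (c(R) = -1*1 + R*(-1/2) = -1 - R/2)
X(t) = 1/2 (X(t) = -1 - 1/2*(-3) = -1 + 3/2 = 1/2)
m = -1851977/3858946225 (m = 1/(-2083 + (-964*1/1714 + 276*(-1/2161))) = 1/(-2083 + (-482/857 - 276/2161)) = 1/(-2083 - 1278134/1851977) = 1/(-3858946225/1851977) = -1851977/3858946225 ≈ -0.00047992)
sqrt(m + X(6)) = sqrt(-1851977/3858946225 + 1/2) = sqrt(3855242271/7717892450) = sqrt(1190173808650870158)/1543578490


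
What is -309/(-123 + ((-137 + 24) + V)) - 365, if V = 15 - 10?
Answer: -28002/77 ≈ -363.66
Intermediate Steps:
V = 5
-309/(-123 + ((-137 + 24) + V)) - 365 = -309/(-123 + ((-137 + 24) + 5)) - 365 = -309/(-123 + (-113 + 5)) - 365 = -309/(-123 - 108) - 365 = -309/(-231) - 365 = -1/231*(-309) - 365 = 103/77 - 365 = -28002/77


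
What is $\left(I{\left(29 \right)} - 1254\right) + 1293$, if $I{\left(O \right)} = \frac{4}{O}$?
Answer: $\frac{1135}{29} \approx 39.138$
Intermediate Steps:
$\left(I{\left(29 \right)} - 1254\right) + 1293 = \left(\frac{4}{29} - 1254\right) + 1293 = - \frac{36362}{29} + 1293 = \frac{1135}{29}$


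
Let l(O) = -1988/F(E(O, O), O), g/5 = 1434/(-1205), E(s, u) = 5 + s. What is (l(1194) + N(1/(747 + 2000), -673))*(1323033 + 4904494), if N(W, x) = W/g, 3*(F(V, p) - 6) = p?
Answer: -12192288150197669/397858998 ≈ -3.0645e+7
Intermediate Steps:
F(V, p) = 6 + p/3
g = -1434/241 (g = 5*(1434/(-1205)) = 5*(1434*(-1/1205)) = 5*(-1434/1205) = -1434/241 ≈ -5.9502)
N(W, x) = -241*W/1434 (N(W, x) = W/(-1434/241) = W*(-241/1434) = -241*W/1434)
l(O) = -1988/(6 + O/3)
(l(1194) + N(1/(747 + 2000), -673))*(1323033 + 4904494) = (-5964/(18 + 1194) - 241/(1434*(747 + 2000)))*(1323033 + 4904494) = (-5964/1212 - 241/1434/2747)*6227527 = (-5964*1/1212 - 241/1434*1/2747)*6227527 = (-497/101 - 241/3939198)*6227527 = -1957805747/397858998*6227527 = -12192288150197669/397858998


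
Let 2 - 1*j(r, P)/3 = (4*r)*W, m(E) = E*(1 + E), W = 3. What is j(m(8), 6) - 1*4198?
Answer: -6784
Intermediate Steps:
j(r, P) = 6 - 36*r (j(r, P) = 6 - 3*4*r*3 = 6 - 36*r)
j(m(8), 6) - 1*4198 = (6 - 288*(1 + 8)) - 1*4198 = (6 - 288*9) - 4198 = (6 - 36*72) - 4198 = (6 - 2592) - 4198 = -2586 - 4198 = -6784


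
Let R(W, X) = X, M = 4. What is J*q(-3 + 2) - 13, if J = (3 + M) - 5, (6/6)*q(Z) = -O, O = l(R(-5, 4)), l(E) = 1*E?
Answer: -21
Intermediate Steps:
l(E) = E
O = 4
q(Z) = -4 (q(Z) = -1*4 = -4)
J = 2 (J = (3 + 4) - 5 = 7 - 5 = 2)
J*q(-3 + 2) - 13 = 2*(-4) - 13 = -8 - 13 = -21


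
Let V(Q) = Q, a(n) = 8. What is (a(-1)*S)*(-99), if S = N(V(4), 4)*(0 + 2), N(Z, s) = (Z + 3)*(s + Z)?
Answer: -88704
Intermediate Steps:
N(Z, s) = (3 + Z)*(Z + s)
S = 112 (S = (4**2 + 3*4 + 3*4 + 4*4)*(0 + 2) = (16 + 12 + 12 + 16)*2 = 56*2 = 112)
(a(-1)*S)*(-99) = (8*112)*(-99) = 896*(-99) = -88704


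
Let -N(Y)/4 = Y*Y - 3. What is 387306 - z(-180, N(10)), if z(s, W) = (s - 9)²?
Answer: 351585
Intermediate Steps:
N(Y) = 12 - 4*Y² (N(Y) = -4*(Y*Y - 3) = -4*(Y² - 3) = -4*(-3 + Y²) = 12 - 4*Y²)
z(s, W) = (-9 + s)²
387306 - z(-180, N(10)) = 387306 - (-9 - 180)² = 387306 - 1*(-189)² = 387306 - 1*35721 = 387306 - 35721 = 351585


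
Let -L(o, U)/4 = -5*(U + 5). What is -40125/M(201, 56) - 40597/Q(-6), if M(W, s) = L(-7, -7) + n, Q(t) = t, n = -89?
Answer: 1825921/258 ≈ 7077.2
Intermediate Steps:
L(o, U) = 100 + 20*U (L(o, U) = -(-20)*(U + 5) = -(-20)*(5 + U) = -4*(-25 - 5*U) = 100 + 20*U)
M(W, s) = -129 (M(W, s) = (100 + 20*(-7)) - 89 = (100 - 140) - 89 = -40 - 89 = -129)
-40125/M(201, 56) - 40597/Q(-6) = -40125/(-129) - 40597/(-6) = -40125*(-1/129) - 40597*(-⅙) = 13375/43 + 40597/6 = 1825921/258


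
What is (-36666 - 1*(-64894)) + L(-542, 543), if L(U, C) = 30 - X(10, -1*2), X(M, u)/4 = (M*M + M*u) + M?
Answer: 27898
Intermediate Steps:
X(M, u) = 4*M + 4*M² + 4*M*u (X(M, u) = 4*((M*M + M*u) + M) = 4*((M² + M*u) + M) = 4*(M + M² + M*u) = 4*M + 4*M² + 4*M*u)
L(U, C) = -330 (L(U, C) = 30 - 4*10*(1 + 10 - 1*2) = 30 - 4*10*(1 + 10 - 2) = 30 - 4*10*9 = 30 - 1*360 = 30 - 360 = -330)
(-36666 - 1*(-64894)) + L(-542, 543) = (-36666 - 1*(-64894)) - 330 = (-36666 + 64894) - 330 = 28228 - 330 = 27898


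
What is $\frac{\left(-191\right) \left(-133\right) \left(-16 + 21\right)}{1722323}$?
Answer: $\frac{127015}{1722323} \approx 0.073746$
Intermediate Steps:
$\frac{\left(-191\right) \left(-133\right) \left(-16 + 21\right)}{1722323} = 25403 \cdot 5 \cdot \frac{1}{1722323} = 127015 \cdot \frac{1}{1722323} = \frac{127015}{1722323}$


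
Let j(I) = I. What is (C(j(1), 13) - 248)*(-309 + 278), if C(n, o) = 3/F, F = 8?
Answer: 61411/8 ≈ 7676.4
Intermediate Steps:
C(n, o) = 3/8
(C(j(1), 13) - 248)*(-309 + 278) = (3/8 - 248)*(-309 + 278) = -1981/8*(-31) = 61411/8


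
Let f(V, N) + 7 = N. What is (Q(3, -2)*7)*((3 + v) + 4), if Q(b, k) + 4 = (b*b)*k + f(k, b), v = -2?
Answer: -910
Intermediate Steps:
f(V, N) = -7 + N
Q(b, k) = -11 + b + k*b² (Q(b, k) = -4 + ((b*b)*k + (-7 + b)) = -4 + (b²*k + (-7 + b)) = -4 + (k*b² + (-7 + b)) = -4 + (-7 + b + k*b²) = -11 + b + k*b²)
(Q(3, -2)*7)*((3 + v) + 4) = ((-11 + 3 - 2*3²)*7)*((3 - 2) + 4) = ((-11 + 3 - 2*9)*7)*(1 + 4) = ((-11 + 3 - 18)*7)*5 = -26*7*5 = -182*5 = -910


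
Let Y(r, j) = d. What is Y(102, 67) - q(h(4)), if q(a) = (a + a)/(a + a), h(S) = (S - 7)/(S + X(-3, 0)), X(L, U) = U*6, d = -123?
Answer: -124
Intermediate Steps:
Y(r, j) = -123
X(L, U) = 6*U
h(S) = (-7 + S)/S (h(S) = (S - 7)/(S + 6*0) = (-7 + S)/(S + 0) = (-7 + S)/S)
q(a) = 1 (q(a) = (2*a)/((2*a)) = (2*a)*(1/(2*a)) = 1)
Y(102, 67) - q(h(4)) = -123 - 1*1 = -123 - 1 = -124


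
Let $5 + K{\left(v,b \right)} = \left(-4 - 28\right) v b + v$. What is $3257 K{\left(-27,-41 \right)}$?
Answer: $-115480192$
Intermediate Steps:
$K{\left(v,b \right)} = -5 + v - 32 b v$ ($K{\left(v,b \right)} = -5 + \left(\left(-4 - 28\right) v b + v\right) = -5 + \left(- 32 v b + v\right) = -5 - \left(- v + 32 b v\right) = -5 + v - 32 b v$)
$3257 K{\left(-27,-41 \right)} = 3257 \left(-5 - 27 - \left(-1312\right) \left(-27\right)\right) = 3257 \left(-5 - 27 - 35424\right) = 3257 \left(-35456\right) = -115480192$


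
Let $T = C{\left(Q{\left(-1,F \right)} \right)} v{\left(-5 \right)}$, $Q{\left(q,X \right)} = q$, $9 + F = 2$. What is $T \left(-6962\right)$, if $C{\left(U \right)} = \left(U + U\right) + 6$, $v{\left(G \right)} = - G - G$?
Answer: $-278480$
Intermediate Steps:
$F = -7$ ($F = -9 + 2 = -7$)
$v{\left(G \right)} = - 2 G$
$C{\left(U \right)} = 6 + 2 U$ ($C{\left(U \right)} = 2 U + 6 = 6 + 2 U$)
$T = 40$ ($T = \left(6 + 2 \left(-1\right)\right) \left(\left(-2\right) \left(-5\right)\right) = \left(6 - 2\right) 10 = 4 \cdot 10 = 40$)
$T \left(-6962\right) = 40 \left(-6962\right) = -278480$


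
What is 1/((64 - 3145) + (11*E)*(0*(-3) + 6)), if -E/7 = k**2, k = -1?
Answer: -1/3543 ≈ -0.00028225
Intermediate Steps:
E = -7 (E = -7*(-1)**2 = -7*1 = -7)
1/((64 - 3145) + (11*E)*(0*(-3) + 6)) = 1/((64 - 3145) + (11*(-7))*(0*(-3) + 6)) = 1/(-3081 - 77*(0 + 6)) = 1/(-3081 - 77*6) = 1/(-3081 - 462) = 1/(-3543) = -1/3543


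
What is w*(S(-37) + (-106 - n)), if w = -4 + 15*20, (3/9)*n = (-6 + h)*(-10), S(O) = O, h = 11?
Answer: 2072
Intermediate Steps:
n = -150 (n = 3*((-6 + 11)*(-10)) = 3*(5*(-10)) = 3*(-50) = -150)
w = 296 (w = -4 + 300 = 296)
w*(S(-37) + (-106 - n)) = 296*(-37 + (-106 - 1*(-150))) = 296*(-37 + (-106 + 150)) = 296*(-37 + 44) = 296*7 = 2072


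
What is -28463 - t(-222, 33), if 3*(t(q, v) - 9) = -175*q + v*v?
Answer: -41785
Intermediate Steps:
t(q, v) = 9 - 175*q/3 + v²/3 (t(q, v) = 9 + (-175*q + v*v)/3 = 9 + (-175*q + v²)/3 = 9 + (v² - 175*q)/3 = 9 + (-175*q/3 + v²/3) = 9 - 175*q/3 + v²/3)
-28463 - t(-222, 33) = -28463 - (9 - 175/3*(-222) + (⅓)*33²) = -28463 - (9 + 12950 + (⅓)*1089) = -28463 - (9 + 12950 + 363) = -28463 - 1*13322 = -28463 - 13322 = -41785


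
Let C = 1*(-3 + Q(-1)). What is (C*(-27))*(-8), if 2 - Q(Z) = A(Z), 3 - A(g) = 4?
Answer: 0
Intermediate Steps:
A(g) = -1 (A(g) = 3 - 1*4 = 3 - 4 = -1)
Q(Z) = 3 (Q(Z) = 2 - 1*(-1) = 2 + 1 = 3)
C = 0 (C = 1*(-3 + 3) = 1*0 = 0)
(C*(-27))*(-8) = (0*(-27))*(-8) = 0*(-8) = 0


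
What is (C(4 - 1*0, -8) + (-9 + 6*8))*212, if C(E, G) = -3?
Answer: 7632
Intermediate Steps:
(C(4 - 1*0, -8) + (-9 + 6*8))*212 = (-3 + (-9 + 6*8))*212 = (-3 + (-9 + 48))*212 = (-3 + 39)*212 = 36*212 = 7632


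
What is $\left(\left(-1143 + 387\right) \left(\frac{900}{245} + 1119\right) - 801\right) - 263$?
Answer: $- \frac{5948636}{7} \approx -8.4981 \cdot 10^{5}$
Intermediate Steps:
$\left(\left(-1143 + 387\right) \left(\frac{900}{245} + 1119\right) - 801\right) - 263 = \left(- 756 \left(900 \cdot \frac{1}{245} + 1119\right) - 801\right) - 263 = \left(- 756 \left(\frac{180}{49} + 1119\right) - 801\right) - 263 = \left(\left(-756\right) \frac{55011}{49} - 801\right) - 263 = \left(- \frac{5941188}{7} - 801\right) - 263 = - \frac{5946795}{7} - 263 = - \frac{5948636}{7}$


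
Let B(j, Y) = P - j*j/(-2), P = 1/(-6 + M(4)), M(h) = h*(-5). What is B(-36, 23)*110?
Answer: 926585/13 ≈ 71276.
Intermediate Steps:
M(h) = -5*h
P = -1/26 (P = 1/(-6 - 5*4) = 1/(-6 - 20) = 1/(-26) = -1/26 ≈ -0.038462)
B(j, Y) = -1/26 + j²/2 (B(j, Y) = -1/26 - j*j/(-2) = -1/26 - j*j*(-½) = -1/26 - j*(-j/2) = -1/26 - (-1)*j²/2 = -1/26 + j²/2)
B(-36, 23)*110 = (-1/26 + (½)*(-36)²)*110 = (-1/26 + (½)*1296)*110 = (-1/26 + 648)*110 = (16847/26)*110 = 926585/13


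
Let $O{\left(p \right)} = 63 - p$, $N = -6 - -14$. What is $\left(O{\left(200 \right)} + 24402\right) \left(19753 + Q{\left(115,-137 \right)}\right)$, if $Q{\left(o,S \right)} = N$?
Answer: $479500665$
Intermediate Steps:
$N = 8$ ($N = -6 + 14 = 8$)
$Q{\left(o,S \right)} = 8$
$\left(O{\left(200 \right)} + 24402\right) \left(19753 + Q{\left(115,-137 \right)}\right) = \left(\left(63 - 200\right) + 24402\right) \left(19753 + 8\right) = \left(\left(63 - 200\right) + 24402\right) 19761 = \left(-137 + 24402\right) 19761 = 24265 \cdot 19761 = 479500665$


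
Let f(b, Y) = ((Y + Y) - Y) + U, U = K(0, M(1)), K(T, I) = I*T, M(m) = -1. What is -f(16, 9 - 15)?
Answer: 6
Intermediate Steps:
U = 0 (U = -1*0 = 0)
f(b, Y) = Y (f(b, Y) = ((Y + Y) - Y) + 0 = (2*Y - Y) + 0 = Y + 0 = Y)
-f(16, 9 - 15) = -(9 - 15) = -1*(-6) = 6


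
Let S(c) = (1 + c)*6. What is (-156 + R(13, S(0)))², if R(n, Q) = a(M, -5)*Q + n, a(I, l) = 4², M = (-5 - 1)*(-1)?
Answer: 2209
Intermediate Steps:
M = 6 (M = -6*(-1) = 6)
S(c) = 6 + 6*c
a(I, l) = 16
R(n, Q) = n + 16*Q (R(n, Q) = 16*Q + n = n + 16*Q)
(-156 + R(13, S(0)))² = (-156 + (13 + 16*(6 + 6*0)))² = (-156 + (13 + 16*(6 + 0)))² = (-156 + (13 + 16*6))² = (-156 + (13 + 96))² = (-156 + 109)² = (-47)² = 2209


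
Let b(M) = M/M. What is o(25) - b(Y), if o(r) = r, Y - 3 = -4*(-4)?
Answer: 24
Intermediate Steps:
Y = 19 (Y = 3 - 4*(-4) = 3 + 16 = 19)
b(M) = 1
o(25) - b(Y) = 25 - 1*1 = 25 - 1 = 24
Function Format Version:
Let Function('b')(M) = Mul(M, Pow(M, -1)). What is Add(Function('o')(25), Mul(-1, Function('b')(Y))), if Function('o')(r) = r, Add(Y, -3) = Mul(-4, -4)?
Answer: 24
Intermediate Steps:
Y = 19 (Y = Add(3, Mul(-4, -4)) = Add(3, 16) = 19)
Function('b')(M) = 1
Add(Function('o')(25), Mul(-1, Function('b')(Y))) = Add(25, Mul(-1, 1)) = Add(25, -1) = 24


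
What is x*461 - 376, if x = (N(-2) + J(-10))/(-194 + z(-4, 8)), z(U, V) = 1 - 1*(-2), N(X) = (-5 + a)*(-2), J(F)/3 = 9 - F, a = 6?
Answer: -97171/191 ≈ -508.75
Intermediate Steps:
J(F) = 27 - 3*F (J(F) = 3*(9 - F) = 27 - 3*F)
N(X) = -2 (N(X) = (-5 + 6)*(-2) = 1*(-2) = -2)
z(U, V) = 3 (z(U, V) = 1 + 2 = 3)
x = -55/191 (x = (-2 + (27 - 3*(-10)))/(-194 + 3) = (-2 + (27 + 30))/(-191) = (-2 + 57)*(-1/191) = 55*(-1/191) = -55/191 ≈ -0.28796)
x*461 - 376 = -55/191*461 - 376 = -25355/191 - 376 = -97171/191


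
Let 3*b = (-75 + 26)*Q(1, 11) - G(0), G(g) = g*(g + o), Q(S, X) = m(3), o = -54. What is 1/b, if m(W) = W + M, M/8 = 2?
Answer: -3/931 ≈ -0.0032223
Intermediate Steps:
M = 16 (M = 8*2 = 16)
m(W) = 16 + W (m(W) = W + 16 = 16 + W)
Q(S, X) = 19 (Q(S, X) = 16 + 3 = 19)
G(g) = g*(-54 + g) (G(g) = g*(g - 54) = g*(-54 + g))
b = -931/3 (b = ((-75 + 26)*19 - 0*(-54 + 0))/3 = (-49*19 - 0*(-54))/3 = (-931 - 1*0)/3 = (-931 + 0)/3 = (⅓)*(-931) = -931/3 ≈ -310.33)
1/b = 1/(-931/3) = -3/931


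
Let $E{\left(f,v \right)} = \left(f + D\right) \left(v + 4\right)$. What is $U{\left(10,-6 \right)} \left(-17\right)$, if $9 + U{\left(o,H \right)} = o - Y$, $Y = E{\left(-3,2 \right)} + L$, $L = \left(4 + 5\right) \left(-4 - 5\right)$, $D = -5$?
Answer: $-2210$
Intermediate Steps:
$E{\left(f,v \right)} = \left(-5 + f\right) \left(4 + v\right)$ ($E{\left(f,v \right)} = \left(f - 5\right) \left(v + 4\right) = \left(-5 + f\right) \left(4 + v\right)$)
$L = -81$ ($L = 9 \left(-9\right) = -81$)
$Y = -129$ ($Y = \left(-20 - 10 + 4 \left(-3\right) - 6\right) - 81 = \left(-20 - 10 - 12 - 6\right) - 81 = -48 - 81 = -129$)
$U{\left(o,H \right)} = 120 + o$ ($U{\left(o,H \right)} = -9 + \left(o - -129\right) = -9 + \left(o + 129\right) = -9 + \left(129 + o\right) = 120 + o$)
$U{\left(10,-6 \right)} \left(-17\right) = \left(120 + 10\right) \left(-17\right) = 130 \left(-17\right) = -2210$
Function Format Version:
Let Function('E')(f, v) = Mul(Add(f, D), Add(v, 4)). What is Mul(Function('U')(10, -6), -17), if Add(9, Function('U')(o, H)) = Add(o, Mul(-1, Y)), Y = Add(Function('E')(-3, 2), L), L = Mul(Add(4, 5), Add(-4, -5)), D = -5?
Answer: -2210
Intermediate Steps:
Function('E')(f, v) = Mul(Add(-5, f), Add(4, v)) (Function('E')(f, v) = Mul(Add(f, -5), Add(v, 4)) = Mul(Add(-5, f), Add(4, v)))
L = -81 (L = Mul(9, -9) = -81)
Y = -129 (Y = Add(Add(-20, Mul(-5, 2), Mul(4, -3), Mul(-3, 2)), -81) = Add(Add(-20, -10, -12, -6), -81) = Add(-48, -81) = -129)
Function('U')(o, H) = Add(120, o) (Function('U')(o, H) = Add(-9, Add(o, Mul(-1, -129))) = Add(-9, Add(o, 129)) = Add(-9, Add(129, o)) = Add(120, o))
Mul(Function('U')(10, -6), -17) = Mul(Add(120, 10), -17) = Mul(130, -17) = -2210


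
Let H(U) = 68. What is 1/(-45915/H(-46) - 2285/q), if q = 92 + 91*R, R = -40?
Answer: -15079/10171940 ≈ -0.0014824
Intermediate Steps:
q = -3548 (q = 92 + 91*(-40) = 92 - 3640 = -3548)
1/(-45915/H(-46) - 2285/q) = 1/(-45915/68 - 2285/(-3548)) = 1/(-45915*1/68 - 2285*(-1/3548)) = 1/(-45915/68 + 2285/3548) = 1/(-10171940/15079) = -15079/10171940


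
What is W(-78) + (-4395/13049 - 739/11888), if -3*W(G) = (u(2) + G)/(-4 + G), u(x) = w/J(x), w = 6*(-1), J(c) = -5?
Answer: -22615745823/31800934960 ≈ -0.71117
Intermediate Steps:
w = -6
u(x) = 6/5 (u(x) = -6/(-5) = -6*(-1/5) = 6/5)
W(G) = -(6/5 + G)/(3*(-4 + G))
W(-78) + (-4395/13049 - 739/11888) = (-6 - 5*(-78))/(15*(-4 - 78)) + (-4395/13049 - 739/11888) = (1/15)*(-6 + 390)/(-82) + (-4395*1/13049 - 739*1/11888) = (1/15)*(-1/82)*384 + (-4395/13049 - 739/11888) = -64/205 - 61890971/155126512 = -22615745823/31800934960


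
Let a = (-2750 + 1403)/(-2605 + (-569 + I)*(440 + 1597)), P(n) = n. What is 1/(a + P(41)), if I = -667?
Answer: 2520337/103335164 ≈ 0.024390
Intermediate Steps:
a = 1347/2520337 (a = (-2750 + 1403)/(-2605 + (-569 - 667)*(440 + 1597)) = -1347/(-2605 - 1236*2037) = -1347/(-2605 - 2517732) = -1347/(-2520337) = -1347*(-1/2520337) = 1347/2520337 ≈ 0.00053445)
1/(a + P(41)) = 1/(1347/2520337 + 41) = 1/(103335164/2520337) = 2520337/103335164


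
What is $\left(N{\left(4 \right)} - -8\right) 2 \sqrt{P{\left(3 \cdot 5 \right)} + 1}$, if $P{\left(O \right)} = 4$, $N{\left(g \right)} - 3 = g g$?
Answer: $54 \sqrt{5} \approx 120.75$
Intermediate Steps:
$N{\left(g \right)} = 3 + g^{2}$ ($N{\left(g \right)} = 3 + g g = 3 + g^{2}$)
$\left(N{\left(4 \right)} - -8\right) 2 \sqrt{P{\left(3 \cdot 5 \right)} + 1} = \left(\left(3 + 4^{2}\right) - -8\right) 2 \sqrt{4 + 1} = \left(\left(3 + 16\right) + 8\right) 2 \sqrt{5} = \left(19 + 8\right) 2 \sqrt{5} = 27 \cdot 2 \sqrt{5} = 54 \sqrt{5}$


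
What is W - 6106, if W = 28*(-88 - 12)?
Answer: -8906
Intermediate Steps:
W = -2800 (W = 28*(-100) = -2800)
W - 6106 = -2800 - 6106 = -8906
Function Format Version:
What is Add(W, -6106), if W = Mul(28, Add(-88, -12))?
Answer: -8906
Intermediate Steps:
W = -2800 (W = Mul(28, -100) = -2800)
Add(W, -6106) = Add(-2800, -6106) = -8906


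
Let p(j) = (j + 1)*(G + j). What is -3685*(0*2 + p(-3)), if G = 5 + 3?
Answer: 36850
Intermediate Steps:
G = 8
p(j) = (1 + j)*(8 + j) (p(j) = (j + 1)*(8 + j) = (1 + j)*(8 + j))
-3685*(0*2 + p(-3)) = -3685*(0*2 + (8 + (-3)² + 9*(-3))) = -3685*(0 + (8 + 9 - 27)) = -3685*(0 - 10) = -3685*(-10) = 36850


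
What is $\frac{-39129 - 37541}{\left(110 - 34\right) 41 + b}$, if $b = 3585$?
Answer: $- \frac{76670}{6701} \approx -11.442$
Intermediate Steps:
$\frac{-39129 - 37541}{\left(110 - 34\right) 41 + b} = \frac{-39129 - 37541}{\left(110 - 34\right) 41 + 3585} = - \frac{76670}{76 \cdot 41 + 3585} = - \frac{76670}{3116 + 3585} = - \frac{76670}{6701}$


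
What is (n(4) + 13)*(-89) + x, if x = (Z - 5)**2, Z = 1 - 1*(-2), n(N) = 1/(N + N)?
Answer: -9313/8 ≈ -1164.1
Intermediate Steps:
n(N) = 1/(2*N)
Z = 3 (Z = 1 + 2 = 3)
x = 4 (x = (3 - 5)**2 = (-2)**2 = 4)
(n(4) + 13)*(-89) + x = ((1/2)/4 + 13)*(-89) + 4 = ((1/2)*(1/4) + 13)*(-89) + 4 = (1/8 + 13)*(-89) + 4 = (105/8)*(-89) + 4 = -9345/8 + 4 = -9313/8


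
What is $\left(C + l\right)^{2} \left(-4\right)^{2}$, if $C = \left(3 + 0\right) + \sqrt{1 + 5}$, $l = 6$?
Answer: $1392 + 288 \sqrt{6} \approx 2097.5$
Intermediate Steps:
$C = 3 + \sqrt{6} \approx 5.4495$
$\left(C + l\right)^{2} \left(-4\right)^{2} = \left(\left(3 + \sqrt{6}\right) + 6\right)^{2} \left(-4\right)^{2} = \left(9 + \sqrt{6}\right)^{2} \cdot 16 = 16 \left(9 + \sqrt{6}\right)^{2}$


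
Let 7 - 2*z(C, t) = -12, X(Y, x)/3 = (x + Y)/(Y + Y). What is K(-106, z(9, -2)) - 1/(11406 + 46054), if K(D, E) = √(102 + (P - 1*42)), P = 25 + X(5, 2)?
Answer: -1/57460 + √8710/10 ≈ 9.3327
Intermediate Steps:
X(Y, x) = 3*(Y + x)/(2*Y) (X(Y, x) = 3*((x + Y)/(Y + Y)) = 3*((Y + x)/((2*Y))) = 3*((Y + x)*(1/(2*Y))) = 3*((Y + x)/(2*Y)) = 3*(Y + x)/(2*Y))
z(C, t) = 19/2 (z(C, t) = 7/2 - ½*(-12) = 7/2 + 6 = 19/2)
P = 271/10 (P = 25 + (3/2)*(5 + 2)/5 = 25 + (3/2)*(⅕)*7 = 25 + 21/10 = 271/10 ≈ 27.100)
K(D, E) = √8710/10 (K(D, E) = √(102 + (271/10 - 1*42)) = √(102 + (271/10 - 42)) = √(102 - 149/10) = √(871/10) = √8710/10)
K(-106, z(9, -2)) - 1/(11406 + 46054) = √8710/10 - 1/(11406 + 46054) = √8710/10 - 1/57460 = -1/57460 + √8710/10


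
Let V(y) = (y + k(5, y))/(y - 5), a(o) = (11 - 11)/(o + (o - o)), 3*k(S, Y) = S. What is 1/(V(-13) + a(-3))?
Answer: 27/17 ≈ 1.5882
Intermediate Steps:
k(S, Y) = S/3
a(o) = 0 (a(o) = 0/(o + 0) = 0/o = 0)
V(y) = (5/3 + y)/(-5 + y) (V(y) = (y + (1/3)*5)/(y - 5) = (y + 5/3)/(-5 + y) = (5/3 + y)/(-5 + y))
1/(V(-13) + a(-3)) = 1/((5/3 - 13)/(-5 - 13) + 0) = 1/(-34/3/(-18) + 0) = 1/(-1/18*(-34/3) + 0) = 1/(17/27 + 0) = 1/(17/27) = 27/17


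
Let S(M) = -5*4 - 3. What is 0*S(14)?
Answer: 0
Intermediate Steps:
S(M) = -23 (S(M) = -20 - 3 = -23)
0*S(14) = 0*(-23) = 0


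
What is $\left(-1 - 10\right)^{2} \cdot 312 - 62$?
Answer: $37690$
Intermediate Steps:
$\left(-1 - 10\right)^{2} \cdot 312 - 62 = \left(-11\right)^{2} \cdot 312 - 62 = 121 \cdot 312 - 62 = 37752 - 62 = 37690$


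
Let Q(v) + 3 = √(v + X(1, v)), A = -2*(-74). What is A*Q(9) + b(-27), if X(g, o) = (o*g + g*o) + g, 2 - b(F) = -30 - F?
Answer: -439 + 296*√7 ≈ 344.14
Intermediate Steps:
A = 148
b(F) = 32 + F (b(F) = 2 - (-30 - F) = 2 + (30 + F) = 32 + F)
X(g, o) = g + 2*g*o (X(g, o) = (g*o + g*o) + g = 2*g*o + g = g + 2*g*o)
Q(v) = -3 + √(1 + 3*v) (Q(v) = -3 + √(v + 1*(1 + 2*v)) = -3 + √(v + (1 + 2*v)) = -3 + √(1 + 3*v))
A*Q(9) + b(-27) = 148*(-3 + √(1 + 3*9)) + (32 - 27) = 148*(-3 + √(1 + 27)) + 5 = 148*(-3 + √28) + 5 = 148*(-3 + 2*√7) + 5 = (-444 + 296*√7) + 5 = -439 + 296*√7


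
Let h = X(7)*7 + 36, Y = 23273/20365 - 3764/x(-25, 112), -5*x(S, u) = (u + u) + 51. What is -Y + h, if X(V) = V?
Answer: 690900/44803 ≈ 15.421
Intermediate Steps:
x(S, u) = -51/5 - 2*u/5 (x(S, u) = -((u + u) + 51)/5 = -(2*u + 51)/5 = -(51 + 2*u)/5 = -51/5 - 2*u/5)
Y = 3117355/44803 (Y = 23273/20365 - 3764/(-51/5 - ⅖*112) = 23273*(1/20365) - 3764/(-51/5 - 224/5) = 23273/20365 - 3764/(-55) = 23273/20365 - 3764*(-1/55) = 23273/20365 + 3764/55 = 3117355/44803 ≈ 69.579)
h = 85 (h = 7*7 + 36 = 49 + 36 = 85)
-Y + h = -1*3117355/44803 + 85 = -3117355/44803 + 85 = 690900/44803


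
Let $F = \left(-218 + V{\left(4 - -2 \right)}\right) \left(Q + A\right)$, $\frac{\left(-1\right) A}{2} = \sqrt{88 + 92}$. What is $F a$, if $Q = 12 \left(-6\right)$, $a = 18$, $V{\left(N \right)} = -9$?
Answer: $294192 + 49032 \sqrt{5} \approx 4.0383 \cdot 10^{5}$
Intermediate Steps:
$A = - 12 \sqrt{5}$ ($A = - 2 \sqrt{88 + 92} = - 2 \sqrt{180} = - 2 \cdot 6 \sqrt{5} = - 12 \sqrt{5} \approx -26.833$)
$Q = -72$
$F = 16344 + 2724 \sqrt{5}$ ($F = \left(-218 - 9\right) \left(-72 - 12 \sqrt{5}\right) = - 227 \left(-72 - 12 \sqrt{5}\right) = 16344 + 2724 \sqrt{5} \approx 22435.0$)
$F a = \left(16344 + 2724 \sqrt{5}\right) 18 = 294192 + 49032 \sqrt{5}$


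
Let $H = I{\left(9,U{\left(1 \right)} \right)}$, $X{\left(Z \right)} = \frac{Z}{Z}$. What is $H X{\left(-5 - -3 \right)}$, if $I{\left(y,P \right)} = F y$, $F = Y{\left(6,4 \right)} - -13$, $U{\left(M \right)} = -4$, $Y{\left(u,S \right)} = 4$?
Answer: $153$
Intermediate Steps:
$X{\left(Z \right)} = 1$
$F = 17$ ($F = 4 - -13 = 4 + 13 = 17$)
$I{\left(y,P \right)} = 17 y$
$H = 153$ ($H = 17 \cdot 9 = 153$)
$H X{\left(-5 - -3 \right)} = 153 \cdot 1 = 153$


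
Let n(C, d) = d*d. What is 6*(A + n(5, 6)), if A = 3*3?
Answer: 270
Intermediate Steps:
A = 9
n(C, d) = d²
6*(A + n(5, 6)) = 6*(9 + 6²) = 6*(9 + 36) = 6*45 = 270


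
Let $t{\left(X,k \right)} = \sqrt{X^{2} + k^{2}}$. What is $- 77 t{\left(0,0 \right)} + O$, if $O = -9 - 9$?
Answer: $-18$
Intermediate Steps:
$O = -18$ ($O = -9 - 9 = -18$)
$- 77 t{\left(0,0 \right)} + O = - 77 \sqrt{0^{2} + 0^{2}} - 18 = - 77 \sqrt{0 + 0} - 18 = - 77 \sqrt{0} - 18 = \left(-77\right) 0 - 18 = 0 - 18 = -18$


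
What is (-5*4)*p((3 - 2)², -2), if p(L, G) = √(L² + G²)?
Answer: -20*√5 ≈ -44.721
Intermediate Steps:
p(L, G) = √(G² + L²)
(-5*4)*p((3 - 2)², -2) = (-5*4)*√((-2)² + ((3 - 2)²)²) = -20*√(4 + (1²)²) = -20*√(4 + 1²) = -20*√(4 + 1) = -20*√5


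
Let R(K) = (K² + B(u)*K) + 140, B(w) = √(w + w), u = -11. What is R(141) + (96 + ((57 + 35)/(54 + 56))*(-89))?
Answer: 1102341/55 + 141*I*√22 ≈ 20043.0 + 661.35*I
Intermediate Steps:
B(w) = √2*√w (B(w) = √(2*w) = √2*√w)
R(K) = 140 + K² + I*K*√22 (R(K) = (K² + (√2*√(-11))*K) + 140 = (K² + (√2*(I*√11))*K) + 140 = (K² + (I*√22)*K) + 140 = (K² + I*K*√22) + 140 = 140 + K² + I*K*√22)
R(141) + (96 + ((57 + 35)/(54 + 56))*(-89)) = (140 + 141² + I*141*√22) + (96 + ((57 + 35)/(54 + 56))*(-89)) = (140 + 19881 + 141*I*√22) + (96 + (92/110)*(-89)) = (20021 + 141*I*√22) + (96 + (92*(1/110))*(-89)) = (20021 + 141*I*√22) + (96 + (46/55)*(-89)) = (20021 + 141*I*√22) + (96 - 4094/55) = (20021 + 141*I*√22) + 1186/55 = 1102341/55 + 141*I*√22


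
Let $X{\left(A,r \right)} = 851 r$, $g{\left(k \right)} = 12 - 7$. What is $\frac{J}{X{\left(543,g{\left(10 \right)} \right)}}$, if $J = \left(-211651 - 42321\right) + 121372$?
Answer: $- \frac{26520}{851} \approx -31.163$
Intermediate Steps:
$g{\left(k \right)} = 5$ ($g{\left(k \right)} = 12 - 7 = 5$)
$J = -132600$ ($J = -253972 + 121372 = -132600$)
$\frac{J}{X{\left(543,g{\left(10 \right)} \right)}} = - \frac{132600}{851 \cdot 5} = - \frac{132600}{4255} = \left(-132600\right) \frac{1}{4255} = - \frac{26520}{851}$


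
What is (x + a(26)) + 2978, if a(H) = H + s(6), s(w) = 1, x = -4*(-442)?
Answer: 4773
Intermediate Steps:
x = 1768
a(H) = 1 + H (a(H) = H + 1 = 1 + H)
(x + a(26)) + 2978 = (1768 + (1 + 26)) + 2978 = (1768 + 27) + 2978 = 1795 + 2978 = 4773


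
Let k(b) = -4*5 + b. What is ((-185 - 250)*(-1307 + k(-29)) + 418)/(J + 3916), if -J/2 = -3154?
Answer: 295139/5112 ≈ 57.735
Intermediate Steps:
k(b) = -20 + b
J = 6308 (J = -2*(-3154) = 6308)
((-185 - 250)*(-1307 + k(-29)) + 418)/(J + 3916) = ((-185 - 250)*(-1307 + (-20 - 29)) + 418)/(6308 + 3916) = (-435*(-1307 - 49) + 418)/10224 = (-435*(-1356) + 418)*(1/10224) = (589860 + 418)*(1/10224) = 590278*(1/10224) = 295139/5112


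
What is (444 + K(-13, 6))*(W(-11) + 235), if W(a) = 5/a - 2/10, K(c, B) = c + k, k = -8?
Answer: 5452047/55 ≈ 99128.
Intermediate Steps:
K(c, B) = -8 + c (K(c, B) = c - 8 = -8 + c)
W(a) = -⅕ + 5/a (W(a) = 5/a - 2*⅒ = 5/a - ⅕ = -⅕ + 5/a)
(444 + K(-13, 6))*(W(-11) + 235) = (444 + (-8 - 13))*((⅕)*(25 - 1*(-11))/(-11) + 235) = (444 - 21)*((⅕)*(-1/11)*(25 + 11) + 235) = 423*((⅕)*(-1/11)*36 + 235) = 423*(-36/55 + 235) = 423*(12889/55) = 5452047/55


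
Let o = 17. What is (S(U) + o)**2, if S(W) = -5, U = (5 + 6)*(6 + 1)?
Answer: 144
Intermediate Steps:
U = 77 (U = 11*7 = 77)
(S(U) + o)**2 = (-5 + 17)**2 = 12**2 = 144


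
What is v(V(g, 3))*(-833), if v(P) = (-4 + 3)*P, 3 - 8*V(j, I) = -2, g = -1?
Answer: 4165/8 ≈ 520.63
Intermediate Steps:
V(j, I) = 5/8 (V(j, I) = 3/8 - 1/8*(-2) = 3/8 + 1/4 = 5/8)
v(P) = -P
v(V(g, 3))*(-833) = -1*5/8*(-833) = -5/8*(-833) = 4165/8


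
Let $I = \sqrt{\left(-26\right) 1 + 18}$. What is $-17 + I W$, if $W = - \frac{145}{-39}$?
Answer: $-17 + \frac{290 i \sqrt{2}}{39} \approx -17.0 + 10.516 i$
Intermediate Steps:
$W = \frac{145}{39}$ ($W = \left(-145\right) \left(- \frac{1}{39}\right) = \frac{145}{39} \approx 3.7179$)
$I = 2 i \sqrt{2}$ ($I = \sqrt{-26 + 18} = \sqrt{-8} = 2 i \sqrt{2} \approx 2.8284 i$)
$-17 + I W = -17 + 2 i \sqrt{2} \cdot \frac{145}{39} = -17 + \frac{290 i \sqrt{2}}{39}$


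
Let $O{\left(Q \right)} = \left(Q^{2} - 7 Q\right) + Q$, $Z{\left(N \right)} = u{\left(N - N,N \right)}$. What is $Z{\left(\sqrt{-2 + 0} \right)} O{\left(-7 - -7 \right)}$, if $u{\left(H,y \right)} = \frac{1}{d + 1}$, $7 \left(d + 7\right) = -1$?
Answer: $0$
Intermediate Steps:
$d = - \frac{50}{7}$ ($d = -7 + \frac{1}{7} \left(-1\right) = -7 - \frac{1}{7} = - \frac{50}{7} \approx -7.1429$)
$u{\left(H,y \right)} = - \frac{7}{43}$ ($u{\left(H,y \right)} = \frac{1}{- \frac{50}{7} + 1} = \frac{1}{- \frac{43}{7}} = - \frac{7}{43}$)
$Z{\left(N \right)} = - \frac{7}{43}$
$O{\left(Q \right)} = Q^{2} - 6 Q$
$Z{\left(\sqrt{-2 + 0} \right)} O{\left(-7 - -7 \right)} = - \frac{7 \left(-7 - -7\right) \left(-6 - 0\right)}{43} = - \frac{7 \left(-7 + 7\right) \left(-6 + \left(-7 + 7\right)\right)}{43} = - \frac{7 \cdot 0 \left(-6 + 0\right)}{43} = - \frac{7 \cdot 0 \left(-6\right)}{43} = \left(- \frac{7}{43}\right) 0 = 0$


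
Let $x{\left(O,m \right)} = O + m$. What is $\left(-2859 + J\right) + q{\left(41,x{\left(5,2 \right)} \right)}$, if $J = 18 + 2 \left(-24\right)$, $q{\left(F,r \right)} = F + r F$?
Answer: $-2561$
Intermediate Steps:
$q{\left(F,r \right)} = F + F r$
$J = -30$ ($J = 18 - 48 = -30$)
$\left(-2859 + J\right) + q{\left(41,x{\left(5,2 \right)} \right)} = \left(-2859 - 30\right) + 41 \left(1 + \left(5 + 2\right)\right) = -2889 + 41 \left(1 + 7\right) = -2889 + 41 \cdot 8 = -2889 + 328 = -2561$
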